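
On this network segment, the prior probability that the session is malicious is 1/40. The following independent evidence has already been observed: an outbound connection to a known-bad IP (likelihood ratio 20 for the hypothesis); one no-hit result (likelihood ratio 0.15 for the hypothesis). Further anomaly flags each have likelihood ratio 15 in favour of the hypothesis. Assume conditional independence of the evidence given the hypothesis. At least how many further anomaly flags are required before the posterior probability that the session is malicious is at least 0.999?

4

Prior odds = 0.025/0.975 = 1/39.
Combined Bayes factor of the evidence already in hand = 20 × 0.15 = 3.
Odds after that evidence = (1/39) × 3 = 1/13.
Target odds = 0.999/0.001 = 999.
Need 15ⁿ ≥ 999 ÷ (1/13) = 12987.
15³ = 3375 falls short of 12987 but 15⁴ = 50625 reaches it, so n = 4.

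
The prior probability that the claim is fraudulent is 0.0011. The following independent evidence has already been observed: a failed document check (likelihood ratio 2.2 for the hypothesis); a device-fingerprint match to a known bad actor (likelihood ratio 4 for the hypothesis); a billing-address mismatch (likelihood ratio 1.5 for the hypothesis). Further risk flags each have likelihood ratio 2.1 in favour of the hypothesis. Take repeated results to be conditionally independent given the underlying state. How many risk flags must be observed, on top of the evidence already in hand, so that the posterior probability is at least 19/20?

Prior odds = 0.0011/0.9989 = 11/9989.
Combined Bayes factor of the evidence already in hand = 2.2 × 4 × 1.5 = 13.2.
Odds after that evidence = (11/9989) × 13.2 = 726/49945.
Target odds = 0.95/0.05 = 19.
Need 2.1ⁿ ≥ 19 ÷ (726/49945) = 948955/726.
2.1⁹ ≈794.28 falls short of 948955/726 but 2.1¹⁰ ≈1667.99 reaches it, so n = 10.

10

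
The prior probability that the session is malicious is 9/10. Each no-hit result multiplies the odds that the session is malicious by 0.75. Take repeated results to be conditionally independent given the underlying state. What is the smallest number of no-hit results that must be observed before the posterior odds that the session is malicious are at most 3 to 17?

14

Prior odds: 0.9 ÷ 0.1 = 9.
Likelihood ratio per no-hit result = 0.75.
Target odds = 3/17.
Need 9 × 0.75ⁿ ≤ 3/17, i.e. 0.75ⁿ ≤ 1/51.
0.75¹³ = 1594323/67108864 is still above 1/51 but 0.75¹⁴ = 4782969/268435456 is at or below it, so n = 14.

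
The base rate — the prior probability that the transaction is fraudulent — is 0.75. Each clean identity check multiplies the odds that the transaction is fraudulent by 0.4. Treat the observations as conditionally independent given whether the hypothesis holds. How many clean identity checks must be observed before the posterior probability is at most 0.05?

5

Prior odds: 0.75 ÷ 0.25 = 3.
Likelihood ratio per clean identity check = 0.4.
Target posterior odds = 0.05/0.95 = 1/19.
Require 0.4ⁿ ≤ 1/19 ÷ 3 = 1/57.
0.4⁴ = 0.0256 is still above 1/57 but 0.4⁵ = 0.01024 is at or below it, so n = 5.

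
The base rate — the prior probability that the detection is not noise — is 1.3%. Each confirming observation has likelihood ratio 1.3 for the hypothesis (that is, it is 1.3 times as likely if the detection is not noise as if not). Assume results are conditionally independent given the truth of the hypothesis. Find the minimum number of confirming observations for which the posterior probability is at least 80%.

Prior odds: 0.013 ÷ 0.987 = 13/987.
Likelihood ratio per confirming observation = 1.3.
Target odds: 0.8 ÷ 0.2 = 4.
Require 1.3ⁿ ≥ 4 ÷ (13/987) = 3948/13.
1.3²¹ ≈247.065 falls short of 3948/13 but 1.3²² ≈321.184 reaches it, so n = 22.

22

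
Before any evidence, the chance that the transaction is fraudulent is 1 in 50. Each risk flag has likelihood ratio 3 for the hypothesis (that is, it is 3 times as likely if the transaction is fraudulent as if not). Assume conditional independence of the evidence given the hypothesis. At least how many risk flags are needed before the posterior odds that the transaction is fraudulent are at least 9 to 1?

6

Prior odds: 0.02 ÷ 0.98 = 1/49.
Likelihood ratio per risk flag = 3.
Target odds = 9.
Require 3ⁿ ≥ 9 ÷ (1/49) = 441.
3⁵ = 243 falls short of 441 but 3⁶ = 729 reaches it, so n = 6.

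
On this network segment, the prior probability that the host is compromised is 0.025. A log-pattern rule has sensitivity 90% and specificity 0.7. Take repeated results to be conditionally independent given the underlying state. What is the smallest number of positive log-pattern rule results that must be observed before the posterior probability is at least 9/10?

6

Prior odds: 0.025 ÷ 0.975 = 1/39.
False-positive rate = 1 − 0.7 = 0.3; likelihood ratio of a positive = 0.9/0.3 = 3.
Target posterior odds = 0.9/0.1 = 9.
Require 3ⁿ ≥ 9 ÷ (1/39) = 351.
3⁵ = 243 falls short of 351 but 3⁶ = 729 reaches it, so n = 6.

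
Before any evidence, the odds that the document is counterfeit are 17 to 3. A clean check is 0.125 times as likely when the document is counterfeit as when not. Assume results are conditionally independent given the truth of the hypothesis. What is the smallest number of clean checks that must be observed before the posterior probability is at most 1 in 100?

4

Prior odds = 17/3.
Likelihood ratio per clean check = 0.125.
Target posterior odds = 0.01/0.99 = 1/99.
Require 0.125ⁿ ≤ 1/99 ÷ (17/3) = 1/561.
0.125³ = 0.001953125 is still above 1/561 but 0.125⁴ = 1/4096 is at or below it, so n = 4.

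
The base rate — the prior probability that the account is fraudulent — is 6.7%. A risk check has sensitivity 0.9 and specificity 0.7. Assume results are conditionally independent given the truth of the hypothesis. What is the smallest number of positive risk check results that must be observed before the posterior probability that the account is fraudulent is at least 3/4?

4

Prior odds: 0.067 ÷ 0.933 = 67/933.
False-positive rate = 1 − 0.7 = 0.3; likelihood ratio of a positive = 0.9/0.3 = 3.
Target posterior odds = 0.75/0.25 = 3.
Require 3ⁿ ≥ 3 ÷ (67/933) = 2799/67.
3³ = 27 falls short of 2799/67 but 3⁴ = 81 reaches it, so n = 4.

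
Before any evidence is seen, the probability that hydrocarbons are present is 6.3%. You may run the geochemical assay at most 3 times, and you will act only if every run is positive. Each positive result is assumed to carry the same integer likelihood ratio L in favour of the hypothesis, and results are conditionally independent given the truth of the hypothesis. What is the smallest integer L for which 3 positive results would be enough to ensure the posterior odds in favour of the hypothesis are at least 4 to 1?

Prior odds = 0.063/0.937 = 63/937.
Target odds = 4.
Need L³ ≥ 4 ÷ (63/937) = 3748/63.
3³ = 27 < 3748/63 ≤ 64 = 4³, so L = 4.

4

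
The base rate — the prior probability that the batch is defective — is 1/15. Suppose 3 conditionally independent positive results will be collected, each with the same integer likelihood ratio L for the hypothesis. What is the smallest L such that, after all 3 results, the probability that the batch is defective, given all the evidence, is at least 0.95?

7

Prior odds = (1/15)/(14/15) = 1/14.
Target odds = 0.95/0.05 = 19.
Need L³ ≥ 19 ÷ (1/14) = 266.
6³ = 216 < 266 ≤ 343 = 7³, so L = 7.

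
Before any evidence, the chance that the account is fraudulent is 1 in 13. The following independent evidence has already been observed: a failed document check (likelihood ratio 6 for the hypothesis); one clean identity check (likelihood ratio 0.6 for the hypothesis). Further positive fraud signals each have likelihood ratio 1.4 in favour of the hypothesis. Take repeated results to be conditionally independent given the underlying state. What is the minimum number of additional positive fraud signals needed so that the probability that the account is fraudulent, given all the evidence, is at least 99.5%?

20

Prior odds = (1/13)/(12/13) = 1/12.
Combined Bayes factor of the evidence already in hand = 6 × 0.6 = 3.6.
Odds after that evidence = (1/12) × 3.6 = 0.3.
Target odds = 0.995/0.005 = 199.
Need 1.4ⁿ ≥ 199 ÷ 0.3 = 1990/3.
1.4¹⁹ ≈597.63 falls short of 1990/3 but 1.4²⁰ ≈836.683 reaches it, so n = 20.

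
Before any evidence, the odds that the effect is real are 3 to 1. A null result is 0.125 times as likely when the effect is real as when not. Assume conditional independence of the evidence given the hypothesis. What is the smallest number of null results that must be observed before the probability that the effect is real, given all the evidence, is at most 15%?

2

Prior odds = 3.
Likelihood ratio per null result = 0.125.
Target posterior odds = 0.15/0.85 = 3/17.
Require 0.125ⁿ ≤ 3/17 ÷ 3 = 1/17.
0.125¹ = 0.125 is still above 1/17 but 0.125² = 0.015625 is at or below it, so n = 2.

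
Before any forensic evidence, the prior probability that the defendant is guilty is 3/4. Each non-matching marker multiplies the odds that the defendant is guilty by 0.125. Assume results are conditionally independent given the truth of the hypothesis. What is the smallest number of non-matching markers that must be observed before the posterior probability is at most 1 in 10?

2

Prior odds: 0.75 ÷ 0.25 = 3.
Likelihood ratio per non-matching marker = 0.125.
Target odds: 0.1 ÷ 0.9 = 1/9.
Need 3 × 0.125ⁿ ≤ 1/9, i.e. 0.125ⁿ ≤ 1/27.
0.125¹ = 0.125 is still above 1/27 but 0.125² = 0.015625 is at or below it, so n = 2.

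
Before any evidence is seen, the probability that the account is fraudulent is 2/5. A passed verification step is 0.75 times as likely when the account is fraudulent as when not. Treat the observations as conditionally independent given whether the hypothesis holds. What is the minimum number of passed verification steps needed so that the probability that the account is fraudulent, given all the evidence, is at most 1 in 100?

15

Prior odds = 0.4/0.6 = 2/3.
Likelihood ratio per passed verification step = 0.75.
Target odds: 0.01 ÷ 0.99 = 1/99.
Need (2/3) × 0.75ⁿ ≤ 1/99, i.e. 0.75ⁿ ≤ 1/66.
0.75¹⁴ = 4782969/268435456 is still above 1/66 but 0.75¹⁵ ≈0.0133635 is at or below it, so n = 15.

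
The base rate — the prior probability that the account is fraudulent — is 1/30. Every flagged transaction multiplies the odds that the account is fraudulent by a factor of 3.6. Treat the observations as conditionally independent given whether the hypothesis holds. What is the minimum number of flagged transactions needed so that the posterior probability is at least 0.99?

Prior odds: (1/30) ÷ (29/30) = 1/29.
Likelihood ratio per flagged transaction = 3.6.
Target posterior odds = 0.99/0.01 = 99.
Require 3.6ⁿ ≥ 99 ÷ (1/29) = 2871.
3.6⁶ = 34012224/15625 falls short of 2871 but 3.6⁷ = 612220032/78125 reaches it, so n = 7.

7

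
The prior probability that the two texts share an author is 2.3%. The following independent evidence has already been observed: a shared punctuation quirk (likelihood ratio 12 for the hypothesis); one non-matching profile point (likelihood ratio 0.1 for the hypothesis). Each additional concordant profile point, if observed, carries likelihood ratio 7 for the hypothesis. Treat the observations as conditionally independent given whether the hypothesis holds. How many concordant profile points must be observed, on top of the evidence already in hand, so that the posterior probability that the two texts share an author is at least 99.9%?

Prior odds = 0.023/0.977 = 23/977.
Combined Bayes factor of the evidence already in hand = 12 × 0.1 = 1.2.
Odds after that evidence = (23/977) × 1.2 = 138/4885.
Target odds = 0.999/0.001 = 999.
Need 7ⁿ ≥ 999 ÷ (138/4885) = 1626705/46.
7⁵ = 16807 falls short of 1626705/46 but 7⁶ = 117649 reaches it, so n = 6.

6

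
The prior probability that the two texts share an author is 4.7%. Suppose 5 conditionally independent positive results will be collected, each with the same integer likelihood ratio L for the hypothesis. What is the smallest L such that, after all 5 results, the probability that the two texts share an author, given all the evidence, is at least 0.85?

Prior odds = 0.047/0.953 = 47/953.
Target odds = 0.85/0.15 = 17/3.
Need L⁵ ≥ 17/3 ÷ (47/953) = 16201/141.
2⁵ = 32 < 16201/141 ≤ 243 = 3⁵, so L = 3.

3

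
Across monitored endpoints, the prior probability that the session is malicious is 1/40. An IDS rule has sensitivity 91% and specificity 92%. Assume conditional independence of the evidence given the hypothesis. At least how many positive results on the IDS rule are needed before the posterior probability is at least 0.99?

4

Prior odds: 0.025 ÷ 0.975 = 1/39.
False-positive rate = 1 − 0.92 = 0.08; likelihood ratio of a positive = 0.91/0.08 = 11.375.
Target odds: 0.99 ÷ 0.01 = 99.
Require 11.375ⁿ ≥ 99 ÷ (1/39) = 3861.
11.375³ = 753571/512 falls short of 3861 but 11.375⁴ = 68574961/4096 reaches it, so n = 4.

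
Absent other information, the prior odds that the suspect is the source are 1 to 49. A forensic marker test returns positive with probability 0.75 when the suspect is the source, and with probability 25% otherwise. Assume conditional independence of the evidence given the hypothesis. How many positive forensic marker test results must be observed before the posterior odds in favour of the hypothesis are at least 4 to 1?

Prior odds = 1/49.
Likelihood ratio of a positive result = 0.75/0.25 = 3.
Target odds = 4.
Require 3ⁿ ≥ 4 ÷ (1/49) = 196.
3⁴ = 81 falls short of 196 but 3⁵ = 243 reaches it, so n = 5.

5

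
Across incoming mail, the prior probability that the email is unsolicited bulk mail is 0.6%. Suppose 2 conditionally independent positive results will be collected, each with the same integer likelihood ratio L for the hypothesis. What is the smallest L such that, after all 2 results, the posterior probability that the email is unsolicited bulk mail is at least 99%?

Prior odds = 0.006/0.994 = 3/497.
Target odds = 0.99/0.01 = 99.
Need L² ≥ 99 ÷ (3/497) = 16401.
128² = 16384 < 16401 ≤ 16641 = 129², so L = 129.

129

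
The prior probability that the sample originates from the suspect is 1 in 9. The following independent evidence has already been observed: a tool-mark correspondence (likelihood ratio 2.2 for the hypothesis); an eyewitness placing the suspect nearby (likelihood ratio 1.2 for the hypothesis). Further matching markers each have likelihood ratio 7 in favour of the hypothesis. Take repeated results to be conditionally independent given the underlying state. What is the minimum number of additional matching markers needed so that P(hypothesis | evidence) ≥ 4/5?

2

Prior odds = (1/9)/(8/9) = 0.125.
Combined Bayes factor of the evidence already in hand = 2.2 × 1.2 = 2.64.
Odds after that evidence = 0.125 × 2.64 = 0.33.
Target odds = 0.8/0.2 = 4.
Need 7ⁿ ≥ 4 ÷ 0.33 = 400/33.
7¹ = 7 falls short of 400/33 but 7² = 49 reaches it, so n = 2.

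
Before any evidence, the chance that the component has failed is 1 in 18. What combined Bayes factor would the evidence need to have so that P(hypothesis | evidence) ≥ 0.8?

68

Prior odds = (1/18)/(17/18) = 1/17.
Target odds = 0.8/0.2 = 4.
Required Bayes factor = 4 ÷ (1/17) = 68.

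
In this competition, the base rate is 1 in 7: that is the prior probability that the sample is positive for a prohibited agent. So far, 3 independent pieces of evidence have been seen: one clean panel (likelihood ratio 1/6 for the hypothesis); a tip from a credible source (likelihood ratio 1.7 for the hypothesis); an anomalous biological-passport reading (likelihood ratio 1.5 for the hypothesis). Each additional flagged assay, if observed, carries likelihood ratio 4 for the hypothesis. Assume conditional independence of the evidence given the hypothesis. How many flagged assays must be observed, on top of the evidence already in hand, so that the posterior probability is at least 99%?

6

Prior odds = (1/7)/(6/7) = 1/6.
Combined Bayes factor of the evidence already in hand = (1/6) × 1.7 × 1.5 = 0.425.
Odds after that evidence = (1/6) × 0.425 = 17/240.
Target odds = 0.99/0.01 = 99.
Need 4ⁿ ≥ 99 ÷ (17/240) = 23760/17.
4⁵ = 1024 falls short of 23760/17 but 4⁶ = 4096 reaches it, so n = 6.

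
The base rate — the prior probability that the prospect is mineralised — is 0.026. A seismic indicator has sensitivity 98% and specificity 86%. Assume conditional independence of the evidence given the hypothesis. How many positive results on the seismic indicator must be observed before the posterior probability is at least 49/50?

4

Prior odds: 0.026 ÷ 0.974 = 13/487.
False-positive rate = 1 − 0.86 = 0.14; likelihood ratio of a positive = 0.98/0.14 = 7.
Target posterior odds = 0.98/0.02 = 49.
Need (13/487) × 7ⁿ ≥ 49, i.e. 7ⁿ ≥ 23863/13.
7³ = 343 falls short of 23863/13 but 7⁴ = 2401 reaches it, so n = 4.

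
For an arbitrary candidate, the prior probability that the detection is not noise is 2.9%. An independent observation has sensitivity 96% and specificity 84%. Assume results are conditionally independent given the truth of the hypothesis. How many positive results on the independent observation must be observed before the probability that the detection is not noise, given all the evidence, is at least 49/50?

Prior odds: 0.029 ÷ 0.971 = 29/971.
False-positive rate = 1 − 0.84 = 0.16; likelihood ratio of a positive = 0.96/0.16 = 6.
Target posterior odds = 0.98/0.02 = 49.
Need (29/971) × 6ⁿ ≥ 49, i.e. 6ⁿ ≥ 47579/29.
6⁴ = 1296 falls short of 47579/29 but 6⁵ = 7776 reaches it, so n = 5.

5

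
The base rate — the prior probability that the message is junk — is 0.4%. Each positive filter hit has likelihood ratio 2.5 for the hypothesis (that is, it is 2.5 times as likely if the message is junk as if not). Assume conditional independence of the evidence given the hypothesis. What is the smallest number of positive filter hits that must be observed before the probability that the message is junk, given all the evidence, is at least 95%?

Prior odds: 0.004 ÷ 0.996 = 1/249.
Likelihood ratio per positive filter hit = 2.5.
Target odds: 0.95 ÷ 0.05 = 19.
Require 2.5ⁿ ≥ 19 ÷ (1/249) = 4731.
2.5⁹ = 1953125/512 falls short of 4731 but 2.5¹⁰ = 9765625/1024 reaches it, so n = 10.

10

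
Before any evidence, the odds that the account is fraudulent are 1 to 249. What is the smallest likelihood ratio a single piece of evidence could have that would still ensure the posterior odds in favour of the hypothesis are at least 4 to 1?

996

Prior odds = 1/249.
Target odds = 4.
Required Bayes factor = 4 ÷ (1/249) = 996.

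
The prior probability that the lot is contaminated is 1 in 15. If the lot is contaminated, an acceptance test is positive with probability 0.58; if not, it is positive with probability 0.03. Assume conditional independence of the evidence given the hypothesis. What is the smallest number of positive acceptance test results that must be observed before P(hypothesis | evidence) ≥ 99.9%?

4

Prior odds: (1/15) ÷ (14/15) = 1/14.
Likelihood ratio of a positive = 0.58/0.03 = 58/3.
Target odds: 0.999 ÷ 0.001 = 999.
Require (58/3)ⁿ ≥ 999 ÷ (1/14) = 13986.
(58/3)³ = 195112/27 falls short of 13986 but (58/3)⁴ = 11316496/81 reaches it, so n = 4.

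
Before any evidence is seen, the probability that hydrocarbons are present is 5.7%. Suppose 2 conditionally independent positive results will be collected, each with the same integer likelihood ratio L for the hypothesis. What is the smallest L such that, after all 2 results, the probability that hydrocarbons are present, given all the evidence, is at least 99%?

41

Prior odds = 0.057/0.943 = 57/943.
Target odds = 0.99/0.01 = 99.
Need L² ≥ 99 ÷ (57/943) = 31119/19.
40² = 1600 < 31119/19 ≤ 1681 = 41², so L = 41.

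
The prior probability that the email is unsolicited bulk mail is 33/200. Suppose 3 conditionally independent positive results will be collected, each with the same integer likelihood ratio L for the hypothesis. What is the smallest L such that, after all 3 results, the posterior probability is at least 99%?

8

Prior odds = 0.165/0.835 = 33/167.
Target odds = 0.99/0.01 = 99.
Need L³ ≥ 99 ÷ (33/167) = 501.
7³ = 343 < 501 ≤ 512 = 8³, so L = 8.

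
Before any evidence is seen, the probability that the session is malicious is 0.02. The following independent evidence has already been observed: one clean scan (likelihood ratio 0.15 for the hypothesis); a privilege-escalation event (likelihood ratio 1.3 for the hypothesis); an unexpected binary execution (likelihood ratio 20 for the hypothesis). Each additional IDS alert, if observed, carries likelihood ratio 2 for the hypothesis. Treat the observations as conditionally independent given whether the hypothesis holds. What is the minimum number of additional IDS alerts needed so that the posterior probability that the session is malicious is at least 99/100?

11

Prior odds = 0.02/0.98 = 1/49.
Combined Bayes factor of the evidence already in hand = 0.15 × 1.3 × 20 = 3.9.
Odds after that evidence = (1/49) × 3.9 = 39/490.
Target odds = 0.99/0.01 = 99.
Need 2ⁿ ≥ 99 ÷ (39/490) = 16170/13.
2¹⁰ = 1024 falls short of 16170/13 but 2¹¹ = 2048 reaches it, so n = 11.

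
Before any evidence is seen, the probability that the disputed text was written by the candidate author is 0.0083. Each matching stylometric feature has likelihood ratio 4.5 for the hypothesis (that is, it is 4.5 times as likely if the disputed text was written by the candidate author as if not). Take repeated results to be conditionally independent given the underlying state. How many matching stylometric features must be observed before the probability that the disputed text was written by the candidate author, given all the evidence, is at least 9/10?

Prior odds = 0.0083/0.9917 = 83/9917.
Likelihood ratio per matching stylometric feature = 4.5.
Target posterior odds = 0.9/0.1 = 9.
Require 4.5ⁿ ≥ 9 ÷ (83/9917) = 89253/83.
4.5⁴ = 410.0625 falls short of 89253/83 but 4.5⁵ = 1845.28125 reaches it, so n = 5.

5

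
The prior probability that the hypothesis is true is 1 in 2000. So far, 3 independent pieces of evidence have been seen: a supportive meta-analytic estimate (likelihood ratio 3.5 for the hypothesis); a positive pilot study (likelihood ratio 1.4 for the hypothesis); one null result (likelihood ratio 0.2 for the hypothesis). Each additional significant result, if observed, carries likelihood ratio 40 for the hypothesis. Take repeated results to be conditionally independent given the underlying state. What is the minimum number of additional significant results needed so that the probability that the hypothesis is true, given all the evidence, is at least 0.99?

4

Prior odds = 0.0005/0.9995 = 1/1999.
Combined Bayes factor of the evidence already in hand = 3.5 × 1.4 × 0.2 = 0.98.
Odds after that evidence = (1/1999) × 0.98 = 49/99950.
Target odds = 0.99/0.01 = 99.
Need 40ⁿ ≥ 99 ÷ (49/99950) = 9895050/49.
40³ = 64000 falls short of 9895050/49 but 40⁴ = 2560000 reaches it, so n = 4.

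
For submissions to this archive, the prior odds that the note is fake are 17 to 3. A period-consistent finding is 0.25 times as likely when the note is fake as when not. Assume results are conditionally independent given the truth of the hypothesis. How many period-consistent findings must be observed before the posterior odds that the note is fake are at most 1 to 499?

Prior odds = 17/3.
Likelihood ratio per period-consistent finding = 0.25.
Target odds = 1/499.
Require 0.25ⁿ ≤ 1/499 ÷ (17/3) = 3/8483.
0.25⁵ = 1/1024 is still above 3/8483 but 0.25⁶ = 1/4096 is at or below it, so n = 6.

6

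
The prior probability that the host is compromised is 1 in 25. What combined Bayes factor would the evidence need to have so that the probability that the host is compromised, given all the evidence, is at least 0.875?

168

Prior odds = 0.04/0.96 = 1/24.
Target odds = 0.875/0.125 = 7.
Required Bayes factor = 7 ÷ (1/24) = 168.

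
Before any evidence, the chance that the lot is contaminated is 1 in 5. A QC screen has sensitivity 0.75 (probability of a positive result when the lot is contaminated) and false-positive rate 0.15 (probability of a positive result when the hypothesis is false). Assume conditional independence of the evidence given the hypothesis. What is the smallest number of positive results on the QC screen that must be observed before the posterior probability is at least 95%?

Prior odds = 0.2/0.8 = 0.25.
Likelihood ratio of a positive result = 0.75/0.15 = 5.
Target odds: 0.95 ÷ 0.05 = 19.
Need 0.25 × 5ⁿ ≥ 19, i.e. 5ⁿ ≥ 76.
5² = 25 falls short of 76 but 5³ = 125 reaches it, so n = 3.

3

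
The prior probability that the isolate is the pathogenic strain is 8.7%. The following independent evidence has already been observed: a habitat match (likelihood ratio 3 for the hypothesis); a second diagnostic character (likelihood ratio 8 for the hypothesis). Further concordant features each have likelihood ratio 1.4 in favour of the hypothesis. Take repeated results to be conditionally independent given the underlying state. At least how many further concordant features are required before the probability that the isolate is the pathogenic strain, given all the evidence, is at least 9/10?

Prior odds = 0.087/0.913 = 87/913.
Combined Bayes factor of the evidence already in hand = 3 × 8 = 24.
Odds after that evidence = (87/913) × 24 = 2088/913.
Target odds = 0.9/0.1 = 9.
Need 1.4ⁿ ≥ 9 ÷ (2088/913) = 913/232.
1.4⁴ = 3.8416 falls short of 913/232 but 1.4⁵ = 5.37824 reaches it, so n = 5.

5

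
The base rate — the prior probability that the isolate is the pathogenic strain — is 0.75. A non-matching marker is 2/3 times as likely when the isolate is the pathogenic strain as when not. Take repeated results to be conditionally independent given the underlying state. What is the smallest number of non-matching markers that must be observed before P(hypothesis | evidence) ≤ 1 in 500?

Prior odds: 0.75 ÷ 0.25 = 3.
Likelihood ratio per non-matching marker = 2/3.
Target posterior odds = 0.002/0.998 = 1/499.
Need 3 × (2/3)ⁿ ≤ 1/499, i.e. (2/3)ⁿ ≤ 1/1497.
(2/3)¹⁸ = 262144/387420489 is still above 1/1497 but (2/3)¹⁹ ≈0.000451093 is at or below it, so n = 19.

19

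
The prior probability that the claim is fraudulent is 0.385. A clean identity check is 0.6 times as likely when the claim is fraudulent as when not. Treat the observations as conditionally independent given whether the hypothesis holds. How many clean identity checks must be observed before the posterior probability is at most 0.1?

4

Prior odds: 0.385 ÷ 0.615 = 77/123.
Likelihood ratio per clean identity check = 0.6.
Target odds: 0.1 ÷ 0.9 = 1/9.
Need (77/123) × 0.6ⁿ ≤ 1/9, i.e. 0.6ⁿ ≤ 41/231.
0.6³ = 0.216 is still above 41/231 but 0.6⁴ = 0.1296 is at or below it, so n = 4.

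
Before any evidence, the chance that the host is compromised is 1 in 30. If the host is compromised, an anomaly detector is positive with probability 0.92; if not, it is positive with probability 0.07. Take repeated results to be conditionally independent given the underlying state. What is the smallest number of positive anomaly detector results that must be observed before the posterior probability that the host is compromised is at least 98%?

3

Prior odds = (1/30)/(29/30) = 1/29.
Likelihood ratio of a positive = 0.92/0.07 = 92/7.
Target posterior odds = 0.98/0.02 = 49.
Require (92/7)ⁿ ≥ 49 ÷ (1/29) = 1421.
(92/7)² = 8464/49 falls short of 1421 but (92/7)³ = 778688/343 reaches it, so n = 3.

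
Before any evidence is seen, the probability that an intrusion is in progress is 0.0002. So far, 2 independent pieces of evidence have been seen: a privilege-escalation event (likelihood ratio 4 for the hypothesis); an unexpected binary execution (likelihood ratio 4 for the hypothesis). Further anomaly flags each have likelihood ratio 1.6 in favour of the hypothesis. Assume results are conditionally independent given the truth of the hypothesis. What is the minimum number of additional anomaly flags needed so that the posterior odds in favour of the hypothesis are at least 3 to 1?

Prior odds = 0.0002/0.9998 = 1/4999.
Combined Bayes factor of the evidence already in hand = 4 × 4 = 16.
Odds after that evidence = (1/4999) × 16 = 16/4999.
Target odds = 3.
Need 1.6ⁿ ≥ 3 ÷ (16/4999) = 937.3125.
1.6¹⁴ ≈720.576 falls short of 937.3125 but 1.6¹⁵ ≈1152.92 reaches it, so n = 15.

15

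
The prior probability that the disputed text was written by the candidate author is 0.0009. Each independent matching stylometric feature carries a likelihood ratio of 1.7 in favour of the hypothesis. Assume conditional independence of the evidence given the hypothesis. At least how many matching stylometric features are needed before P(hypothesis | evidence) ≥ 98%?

Prior odds: 0.0009 ÷ 0.9991 = 9/9991.
Likelihood ratio per matching stylometric feature = 1.7.
Target posterior odds = 0.98/0.02 = 49.
Require 1.7ⁿ ≥ 49 ÷ (9/9991) = 489559/9.
1.7²⁰ ≈40642.3 falls short of 489559/9 but 1.7²¹ ≈69091.9 reaches it, so n = 21.

21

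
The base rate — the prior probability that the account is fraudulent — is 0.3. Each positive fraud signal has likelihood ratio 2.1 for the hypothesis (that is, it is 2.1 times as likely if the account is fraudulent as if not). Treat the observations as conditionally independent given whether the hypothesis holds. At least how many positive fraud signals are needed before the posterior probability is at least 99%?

8

Prior odds = 0.3/0.7 = 3/7.
Likelihood ratio per positive fraud signal = 2.1.
Target posterior odds = 0.99/0.01 = 99.
Need (3/7) × 2.1ⁿ ≥ 99, i.e. 2.1ⁿ ≥ 231.
2.1⁷ ≈180.109 falls short of 231 but 2.1⁸ ≈378.229 reaches it, so n = 8.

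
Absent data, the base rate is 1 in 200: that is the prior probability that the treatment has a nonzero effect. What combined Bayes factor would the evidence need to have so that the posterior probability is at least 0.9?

1791

Prior odds = 0.005/0.995 = 1/199.
Target odds = 0.9/0.1 = 9.
Required Bayes factor = 9 ÷ (1/199) = 1791.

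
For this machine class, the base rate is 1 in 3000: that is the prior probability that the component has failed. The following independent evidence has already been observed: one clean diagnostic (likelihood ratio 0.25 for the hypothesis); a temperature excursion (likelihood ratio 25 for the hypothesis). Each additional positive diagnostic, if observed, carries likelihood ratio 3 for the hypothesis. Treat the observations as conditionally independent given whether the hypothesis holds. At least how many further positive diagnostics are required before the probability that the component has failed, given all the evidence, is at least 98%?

10

Prior odds = (1/3000)/(2999/3000) = 1/2999.
Combined Bayes factor of the evidence already in hand = 0.25 × 25 = 6.25.
Odds after that evidence = (1/2999) × 6.25 = 25/11996.
Target odds = 0.98/0.02 = 49.
Need 3ⁿ ≥ 49 ÷ (25/11996) = 23512.16.
3⁹ = 19683 falls short of 23512.16 but 3¹⁰ = 59049 reaches it, so n = 10.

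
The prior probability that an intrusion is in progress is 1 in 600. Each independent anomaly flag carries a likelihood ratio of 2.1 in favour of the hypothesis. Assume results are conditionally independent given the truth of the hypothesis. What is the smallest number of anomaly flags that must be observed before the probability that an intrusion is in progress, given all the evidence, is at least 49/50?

14

Prior odds = (1/600)/(599/600) = 1/599.
Likelihood ratio per anomaly flag = 2.1.
Target posterior odds = 0.98/0.02 = 49.
Require 2.1ⁿ ≥ 49 ÷ (1/599) = 29351.
2.1¹³ ≈15447.2 falls short of 29351 but 2.1¹⁴ ≈32439.2 reaches it, so n = 14.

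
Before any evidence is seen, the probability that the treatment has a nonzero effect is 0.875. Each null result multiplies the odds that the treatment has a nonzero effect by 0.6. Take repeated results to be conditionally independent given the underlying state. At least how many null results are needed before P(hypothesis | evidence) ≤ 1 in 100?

13

Prior odds = 0.875/0.125 = 7.
Likelihood ratio per null result = 0.6.
Target posterior odds = 0.01/0.99 = 1/99.
Need 7 × 0.6ⁿ ≤ 1/99, i.e. 0.6ⁿ ≤ 1/693.
0.6¹² = 531441/244140625 is still above 1/693 but 0.6¹³ ≈0.00130607 is at or below it, so n = 13.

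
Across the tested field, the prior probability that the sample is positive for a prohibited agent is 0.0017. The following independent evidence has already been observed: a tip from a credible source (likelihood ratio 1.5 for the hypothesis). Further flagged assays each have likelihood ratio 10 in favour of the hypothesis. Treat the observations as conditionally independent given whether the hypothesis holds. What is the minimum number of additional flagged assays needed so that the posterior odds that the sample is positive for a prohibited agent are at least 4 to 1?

Prior odds = 0.0017/0.9983 = 17/9983.
Bayes factor of the evidence already in hand = 1.5.
Odds after that evidence = (17/9983) × 1.5 = 51/19966.
Target odds = 4.
Need 10ⁿ ≥ 4 ÷ (51/19966) = 79864/51.
10³ = 1000 falls short of 79864/51 but 10⁴ = 10000 reaches it, so n = 4.

4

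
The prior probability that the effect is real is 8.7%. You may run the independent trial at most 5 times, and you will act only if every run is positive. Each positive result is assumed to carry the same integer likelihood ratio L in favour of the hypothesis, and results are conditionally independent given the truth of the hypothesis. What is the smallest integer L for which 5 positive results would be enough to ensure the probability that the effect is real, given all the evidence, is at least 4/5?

3

Prior odds = 0.087/0.913 = 87/913.
Target odds = 0.8/0.2 = 4.
Need L⁵ ≥ 4 ÷ (87/913) = 3652/87.
2⁵ = 32 < 3652/87 ≤ 243 = 3⁵, so L = 3.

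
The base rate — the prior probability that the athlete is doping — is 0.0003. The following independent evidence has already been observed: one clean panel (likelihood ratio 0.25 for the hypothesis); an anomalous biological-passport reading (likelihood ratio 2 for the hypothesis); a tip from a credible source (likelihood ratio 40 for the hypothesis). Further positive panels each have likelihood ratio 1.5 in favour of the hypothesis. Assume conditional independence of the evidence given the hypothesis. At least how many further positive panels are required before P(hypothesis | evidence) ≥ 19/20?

Prior odds = 0.0003/0.9997 = 3/9997.
Combined Bayes factor of the evidence already in hand = 0.25 × 2 × 40 = 20.
Odds after that evidence = (3/9997) × 20 = 60/9997.
Target odds = 0.95/0.05 = 19.
Need 1.5ⁿ ≥ 19 ÷ (60/9997) = 189943/60.
1.5¹⁹ ≈2216.84 falls short of 189943/60 but 1.5²⁰ ≈3325.26 reaches it, so n = 20.

20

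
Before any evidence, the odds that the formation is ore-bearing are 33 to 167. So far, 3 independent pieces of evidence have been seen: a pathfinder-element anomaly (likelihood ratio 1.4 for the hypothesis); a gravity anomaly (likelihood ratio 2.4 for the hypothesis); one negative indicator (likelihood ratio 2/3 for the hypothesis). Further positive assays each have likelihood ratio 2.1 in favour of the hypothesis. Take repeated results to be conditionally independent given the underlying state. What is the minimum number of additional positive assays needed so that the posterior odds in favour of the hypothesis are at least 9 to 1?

5

Prior odds = 33/167.
Combined Bayes factor of the evidence already in hand = 1.4 × 2.4 × (2/3) = 2.24.
Odds after that evidence = (33/167) × 2.24 = 1848/4175.
Target odds = 9.
Need 2.1ⁿ ≥ 9 ÷ (1848/4175) = 12525/616.
2.1⁴ = 19.4481 falls short of 12525/616 but 2.1⁵ = 4084101/100000 reaches it, so n = 5.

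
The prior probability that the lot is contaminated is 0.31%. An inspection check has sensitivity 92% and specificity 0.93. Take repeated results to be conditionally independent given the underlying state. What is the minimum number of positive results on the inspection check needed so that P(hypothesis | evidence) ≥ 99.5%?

5

Prior odds: 0.0031 ÷ 0.9969 = 31/9969.
False-positive rate = 1 − 0.93 = 0.07; likelihood ratio of a positive = 0.92/0.07 = 92/7.
Target posterior odds = 0.995/0.005 = 199.
Require (92/7)ⁿ ≥ 199 ÷ (31/9969) = 1983831/31.
(92/7)⁴ = 71639296/2401 falls short of 1983831/31 but (92/7)⁵ ≈392147 reaches it, so n = 5.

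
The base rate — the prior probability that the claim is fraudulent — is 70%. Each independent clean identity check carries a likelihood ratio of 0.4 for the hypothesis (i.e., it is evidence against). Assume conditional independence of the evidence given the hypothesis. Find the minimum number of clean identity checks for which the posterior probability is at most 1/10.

Prior odds: 0.7 ÷ 0.3 = 7/3.
Likelihood ratio per clean identity check = 0.4.
Target odds: 0.1 ÷ 0.9 = 1/9.
Require 0.4ⁿ ≤ 1/9 ÷ (7/3) = 1/21.
0.4³ = 0.064 is still above 1/21 but 0.4⁴ = 0.0256 is at or below it, so n = 4.

4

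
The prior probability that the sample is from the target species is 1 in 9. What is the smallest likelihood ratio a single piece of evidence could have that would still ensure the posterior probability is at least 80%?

32

Prior odds = (1/9)/(8/9) = 0.125.
Target odds = 0.8/0.2 = 4.
Required Bayes factor = 4 ÷ 0.125 = 32.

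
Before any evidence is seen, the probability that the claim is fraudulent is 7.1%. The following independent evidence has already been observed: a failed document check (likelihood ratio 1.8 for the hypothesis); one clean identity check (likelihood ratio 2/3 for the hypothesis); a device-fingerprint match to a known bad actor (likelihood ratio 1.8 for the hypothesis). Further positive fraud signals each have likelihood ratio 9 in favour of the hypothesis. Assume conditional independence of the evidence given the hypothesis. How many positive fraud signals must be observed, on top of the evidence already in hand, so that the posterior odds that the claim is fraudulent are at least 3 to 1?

Prior odds = 0.071/0.929 = 71/929.
Combined Bayes factor of the evidence already in hand = 1.8 × (2/3) × 1.8 = 2.16.
Odds after that evidence = (71/929) × 2.16 = 3834/23225.
Target odds = 3.
Need 9ⁿ ≥ 3 ÷ (3834/23225) = 23225/1278.
9¹ = 9 falls short of 23225/1278 but 9² = 81 reaches it, so n = 2.

2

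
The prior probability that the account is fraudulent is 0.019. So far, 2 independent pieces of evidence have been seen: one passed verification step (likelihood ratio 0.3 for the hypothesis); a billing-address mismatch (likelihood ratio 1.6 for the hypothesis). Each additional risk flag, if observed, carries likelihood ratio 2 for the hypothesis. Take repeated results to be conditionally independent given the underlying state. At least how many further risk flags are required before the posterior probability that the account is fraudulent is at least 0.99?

14

Prior odds = 0.019/0.981 = 19/981.
Combined Bayes factor of the evidence already in hand = 0.3 × 1.6 = 0.48.
Odds after that evidence = (19/981) × 0.48 = 76/8175.
Target odds = 0.99/0.01 = 99.
Need 2ⁿ ≥ 99 ÷ (76/8175) = 809325/76.
2¹³ = 8192 falls short of 809325/76 but 2¹⁴ = 16384 reaches it, so n = 14.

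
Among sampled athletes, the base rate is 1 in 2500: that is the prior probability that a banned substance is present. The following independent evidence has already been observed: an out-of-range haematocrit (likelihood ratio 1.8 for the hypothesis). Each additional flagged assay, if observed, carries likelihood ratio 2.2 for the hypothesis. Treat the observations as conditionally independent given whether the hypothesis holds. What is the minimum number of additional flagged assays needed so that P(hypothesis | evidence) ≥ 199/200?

16

Prior odds = 0.0004/0.9996 = 1/2499.
Bayes factor of the evidence already in hand = 1.8.
Odds after that evidence = (1/2499) × 1.8 = 3/4165.
Target odds = 0.995/0.005 = 199.
Need 2.2ⁿ ≥ 199 ÷ (3/4165) = 828835/3.
2.2¹⁵ ≈136880 falls short of 828835/3 but 2.2¹⁶ ≈301136 reaches it, so n = 16.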